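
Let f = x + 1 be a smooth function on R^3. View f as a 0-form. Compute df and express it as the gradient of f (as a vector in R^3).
df = (1) dx + (0) dy + (0) dz; grad f = (1, 0, 0)

For a 0-form f, d f = (∂f/∂x) dx + (∂f/∂y) dy + (∂f/∂z) dz. The components of the vector representation are exactly the entries of grad f in Cartesian coordinates:
  ∂f/∂x = 1
  ∂f/∂y = 0
  ∂f/∂z = 0.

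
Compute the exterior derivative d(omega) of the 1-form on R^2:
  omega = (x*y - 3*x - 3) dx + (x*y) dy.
d(omega) = (-x + y) dx ∧ dy

For a 1-form omega = sum_i f_i dx_i, the exterior derivative is
  d(omega) = sum_{i < j} (∂f_j/∂x_i - ∂f_i/∂x_j) dx_i ∧ dx_j.
  coefficient of dx ∧ dy: ∂f_2/∂x - ∂f_1/∂y = ∂(x*y)/∂x - ∂(x*y - 3*x - 3)/∂y = -x + y
Assembling: d(omega) = (-x + y) dx ∧ dy.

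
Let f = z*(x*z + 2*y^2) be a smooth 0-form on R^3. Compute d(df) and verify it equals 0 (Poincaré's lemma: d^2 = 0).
d(df) = 0

Step 1: df = sum_i (∂f/∂x_i) dx_i = (z^2) dx + (4*y*z) dy + (2*x*z + 2*y^2) dz.
Step 2: Apply d again. Using the 1-form formula, the coefficient of dx ∧ dy in d(df) is ∂^2 f/∂x ∂y - ∂^2 f/∂y ∂x = (0) - (0) = 0 (equality of mixed partials for smooth f).
Similarly for dx ∧ dz and dy ∧ dz — all coefficients vanish. So d(df) = 0.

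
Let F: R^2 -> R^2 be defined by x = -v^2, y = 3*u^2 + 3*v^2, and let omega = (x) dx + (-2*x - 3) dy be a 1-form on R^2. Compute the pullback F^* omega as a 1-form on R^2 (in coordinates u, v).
F^* omega = (6*u*(2*v^2 - 3)) du + (14*v^3 - 18*v) dv

Using F^*(f dg) = (f ∘ F) d(g ∘ F), substitute each coordinate x_i by F_i(u, v) in f_i, and replace dx_i by d F_i = (∂F_i/∂u) du + (∂F_i/∂v) dv.
  For the x component: f_1(F) = -v^2; d F_1 = (0) du + (-2*v) dv
  For the y component: f_2(F) = 2*v^2 - 3; d F_2 = (6*u) du + (6*v) dv
Combining and collecting du, dv coefficients:
  coeff of du: 6*u*(2*v^2 - 3)
  coeff of dv: 14*v^3 - 18*v
F^* omega = (6*u*(2*v^2 - 3)) du + (14*v^3 - 18*v) dv.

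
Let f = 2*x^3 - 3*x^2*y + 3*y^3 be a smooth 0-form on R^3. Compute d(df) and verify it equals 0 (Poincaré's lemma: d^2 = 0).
d(df) = 0

Step 1: df = sum_i (∂f/∂x_i) dx_i = (6*x*(x - y)) dx + (-3*x^2 + 9*y^2) dy + (0) dz.
Step 2: Apply d again. Using the 1-form formula, the coefficient of dx ∧ dy in d(df) is ∂^2 f/∂x ∂y - ∂^2 f/∂y ∂x = (-6*x) - (-6*x) = 0 (equality of mixed partials for smooth f).
Similarly for dx ∧ dz and dy ∧ dz — all coefficients vanish. So d(df) = 0.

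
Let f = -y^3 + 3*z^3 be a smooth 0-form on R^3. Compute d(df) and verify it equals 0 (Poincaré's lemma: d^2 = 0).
d(df) = 0

Step 1: df = sum_i (∂f/∂x_i) dx_i = (0) dx + (-3*y^2) dy + (9*z^2) dz.
Step 2: Apply d again. Using the 1-form formula, the coefficient of dx ∧ dy in d(df) is ∂^2 f/∂x ∂y - ∂^2 f/∂y ∂x = (0) - (0) = 0 (equality of mixed partials for smooth f).
Similarly for dx ∧ dz and dy ∧ dz — all coefficients vanish. So d(df) = 0.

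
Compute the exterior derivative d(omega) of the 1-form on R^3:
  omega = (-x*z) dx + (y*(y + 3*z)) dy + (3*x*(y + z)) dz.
d(omega) = (x + 3*y + 3*z) dx ∧ dz + (3*x - 3*y) dy ∧ dz

For a 1-form omega = sum_i f_i dx_i, the exterior derivative is
  d(omega) = sum_{i < j} (∂f_j/∂x_i - ∂f_i/∂x_j) dx_i ∧ dx_j.
  coefficient of dx ∧ dz: ∂f_3/∂x - ∂f_1/∂z = ∂(3*x*(y + z))/∂x - ∂(-x*z)/∂z = x + 3*y + 3*z
  coefficient of dy ∧ dz: ∂f_3/∂y - ∂f_2/∂z = ∂(3*x*(y + z))/∂y - ∂(y*(y + 3*z))/∂z = 3*x - 3*y
Assembling: d(omega) = (x + 3*y + 3*z) dx ∧ dz + (3*x - 3*y) dy ∧ dz.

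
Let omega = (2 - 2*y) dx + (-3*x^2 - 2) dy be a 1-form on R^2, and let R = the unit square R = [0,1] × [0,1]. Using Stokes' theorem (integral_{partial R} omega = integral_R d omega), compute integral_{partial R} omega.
integral_(partial R) omega = -1

Stokes: integral_partial_R omega = integral_R d omega with d omega = (∂Q/∂x - ∂P/∂y) dx ∧ dy.
  ∂Q/∂x = -6*x
  ∂P/∂y = -2
  integrand = ∂Q/∂x - ∂P/∂y = 2 - 6*x.
Integrating over R: integral_0^1 integral_0^1 (2 - 6*x) dx dy = -1.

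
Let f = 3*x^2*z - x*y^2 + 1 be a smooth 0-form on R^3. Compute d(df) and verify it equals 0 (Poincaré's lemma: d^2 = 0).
d(df) = 0

Step 1: df = sum_i (∂f/∂x_i) dx_i = (6*x*z - y^2) dx + (-2*x*y) dy + (3*x^2) dz.
Step 2: Apply d again. Using the 1-form formula, the coefficient of dx ∧ dy in d(df) is ∂^2 f/∂x ∂y - ∂^2 f/∂y ∂x = (-2*y) - (-2*y) = 0 (equality of mixed partials for smooth f).
Similarly for dx ∧ dz and dy ∧ dz — all coefficients vanish. So d(df) = 0.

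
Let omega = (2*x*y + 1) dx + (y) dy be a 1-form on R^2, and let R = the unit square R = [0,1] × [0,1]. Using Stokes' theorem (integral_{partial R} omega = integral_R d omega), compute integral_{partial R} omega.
integral_(partial R) omega = -1

Stokes: integral_partial_R omega = integral_R d omega with d omega = (∂Q/∂x - ∂P/∂y) dx ∧ dy.
  ∂Q/∂x = 0
  ∂P/∂y = 2*x
  integrand = ∂Q/∂x - ∂P/∂y = -2*x.
Integrating over R: integral_0^1 integral_0^1 (-2*x) dx dy = -1.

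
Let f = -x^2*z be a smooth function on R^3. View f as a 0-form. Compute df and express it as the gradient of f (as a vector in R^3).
df = (-2*x*z) dx + (0) dy + (-x^2) dz; grad f = (-2*x*z, 0, -x^2)

For a 0-form f, d f = (∂f/∂x) dx + (∂f/∂y) dy + (∂f/∂z) dz. The components of the vector representation are exactly the entries of grad f in Cartesian coordinates:
  ∂f/∂x = -2*x*z
  ∂f/∂y = 0
  ∂f/∂z = -x^2.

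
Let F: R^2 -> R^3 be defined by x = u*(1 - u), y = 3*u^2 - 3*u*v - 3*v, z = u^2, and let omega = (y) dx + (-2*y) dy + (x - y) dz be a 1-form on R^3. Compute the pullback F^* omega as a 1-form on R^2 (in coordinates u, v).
F^* omega = (-50*u^3 + 66*u^2*v + 5*u^2 - 18*u*v^2 + 45*u*v - 18*v^2 - 3*v) du + (18*u^3 - 18*u^2*v + 18*u^2 - 36*u*v - 18*v) dv

Using F^*(f dg) = (f ∘ F) d(g ∘ F), substitute each coordinate x_i by F_i(u, v) in f_i, and replace dx_i by d F_i = (∂F_i/∂u) du + (∂F_i/∂v) dv.
  For the x component: f_1(F) = 3*u^2 - 3*u*v - 3*v; d F_1 = (1 - 2*u) du + (0) dv
  For the y component: f_2(F) = -6*u^2 + 6*u*v + 6*v; d F_2 = (6*u - 3*v) du + (-3*u - 3) dv
  For the z component: f_3(F) = -4*u^2 + 3*u*v + u + 3*v; d F_3 = (2*u) du + (0) dv
Combining and collecting du, dv coefficients:
  coeff of du: -50*u^3 + 66*u^2*v + 5*u^2 - 18*u*v^2 + 45*u*v - 18*v^2 - 3*v
  coeff of dv: 18*u^3 - 18*u^2*v + 18*u^2 - 36*u*v - 18*v
F^* omega = (-50*u^3 + 66*u^2*v + 5*u^2 - 18*u*v^2 + 45*u*v - 18*v^2 - 3*v) du + (18*u^3 - 18*u^2*v + 18*u^2 - 36*u*v - 18*v) dv.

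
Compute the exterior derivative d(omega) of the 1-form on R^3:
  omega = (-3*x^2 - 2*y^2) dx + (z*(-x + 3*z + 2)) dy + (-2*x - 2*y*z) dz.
d(omega) = (4*y - z) dx ∧ dy + (-2) dx ∧ dz + (x - 8*z - 2) dy ∧ dz

For a 1-form omega = sum_i f_i dx_i, the exterior derivative is
  d(omega) = sum_{i < j} (∂f_j/∂x_i - ∂f_i/∂x_j) dx_i ∧ dx_j.
  coefficient of dx ∧ dy: ∂f_2/∂x - ∂f_1/∂y = ∂(z*(-x + 3*z + 2))/∂x - ∂(-3*x^2 - 2*y^2)/∂y = 4*y - z
  coefficient of dx ∧ dz: ∂f_3/∂x - ∂f_1/∂z = ∂(-2*x - 2*y*z)/∂x - ∂(-3*x^2 - 2*y^2)/∂z = -2
  coefficient of dy ∧ dz: ∂f_3/∂y - ∂f_2/∂z = ∂(-2*x - 2*y*z)/∂y - ∂(z*(-x + 3*z + 2))/∂z = x - 8*z - 2
Assembling: d(omega) = (4*y - z) dx ∧ dy + (-2) dx ∧ dz + (x - 8*z - 2) dy ∧ dz.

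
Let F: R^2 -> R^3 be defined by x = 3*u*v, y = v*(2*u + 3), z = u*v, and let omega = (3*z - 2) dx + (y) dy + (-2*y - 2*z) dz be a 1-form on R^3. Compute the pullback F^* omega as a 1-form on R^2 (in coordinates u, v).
F^* omega = (v*(7*u*v - 6)) du + (7*u^2*v + 6*u*v - 6*u + 9*v) dv

Using F^*(f dg) = (f ∘ F) d(g ∘ F), substitute each coordinate x_i by F_i(u, v) in f_i, and replace dx_i by d F_i = (∂F_i/∂u) du + (∂F_i/∂v) dv.
  For the x component: f_1(F) = 3*u*v - 2; d F_1 = (3*v) du + (3*u) dv
  For the y component: f_2(F) = v*(2*u + 3); d F_2 = (2*v) du + (2*u + 3) dv
  For the z component: f_3(F) = 6*v*(-u - 1); d F_3 = (v) du + (u) dv
Combining and collecting du, dv coefficients:
  coeff of du: v*(7*u*v - 6)
  coeff of dv: 7*u^2*v + 6*u*v - 6*u + 9*v
F^* omega = (v*(7*u*v - 6)) du + (7*u^2*v + 6*u*v - 6*u + 9*v) dv.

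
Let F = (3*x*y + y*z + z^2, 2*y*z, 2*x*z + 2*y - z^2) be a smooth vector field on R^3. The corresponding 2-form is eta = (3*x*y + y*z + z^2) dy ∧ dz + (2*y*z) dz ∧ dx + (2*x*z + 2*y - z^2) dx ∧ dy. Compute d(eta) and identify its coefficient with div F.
d(eta) = (2*x + 3*y) dx ∧ dy ∧ dz; div F = 2*x + 3*y

For a 2-form in R^3 of the form above, applying d gives a 3-form with coefficient ∂P/∂x + ∂Q/∂y + ∂R/∂z:
  ∂P/∂x = 3*y
  ∂Q/∂y = 2*z
  ∂R/∂z = 2*x - 2*z
Sum = 2*x + 3*y, which is exactly div F.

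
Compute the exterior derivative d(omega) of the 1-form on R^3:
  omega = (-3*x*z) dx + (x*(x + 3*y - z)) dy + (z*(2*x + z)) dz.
d(omega) = (2*x + 3*y - z) dx ∧ dy + (3*x + 2*z) dx ∧ dz + (x) dy ∧ dz

For a 1-form omega = sum_i f_i dx_i, the exterior derivative is
  d(omega) = sum_{i < j} (∂f_j/∂x_i - ∂f_i/∂x_j) dx_i ∧ dx_j.
  coefficient of dx ∧ dy: ∂f_2/∂x - ∂f_1/∂y = ∂(x*(x + 3*y - z))/∂x - ∂(-3*x*z)/∂y = 2*x + 3*y - z
  coefficient of dx ∧ dz: ∂f_3/∂x - ∂f_1/∂z = ∂(z*(2*x + z))/∂x - ∂(-3*x*z)/∂z = 3*x + 2*z
  coefficient of dy ∧ dz: ∂f_3/∂y - ∂f_2/∂z = ∂(z*(2*x + z))/∂y - ∂(x*(x + 3*y - z))/∂z = x
Assembling: d(omega) = (2*x + 3*y - z) dx ∧ dy + (3*x + 2*z) dx ∧ dz + (x) dy ∧ dz.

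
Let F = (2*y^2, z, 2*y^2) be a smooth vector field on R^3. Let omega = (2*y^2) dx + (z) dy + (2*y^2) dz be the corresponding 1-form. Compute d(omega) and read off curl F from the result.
d(omega) = (4*y - 1) dy ∧ dz + (0) dz ∧ dx + (-4*y) dx ∧ dy; curl F = (4*y - 1, 0, -4*y)

d omega = sum_{i<j} (∂f_j/∂x_i - ∂f_i/∂x_j) dx_i ∧ dx_j. Under the identification (dy ∧ dz, dz ∧ dx, dx ∧ dy) ↔ (e_x, e_y, e_z), the coefficients are exactly the components of curl F. Compute:
  ∂R/∂y - ∂Q/∂z = (4*y) - (1) = 4*y - 1
  ∂P/∂z - ∂R/∂x = (0) - (0) = 0
  ∂Q/∂x - ∂P/∂y = (0) - (4*y) = -4*y.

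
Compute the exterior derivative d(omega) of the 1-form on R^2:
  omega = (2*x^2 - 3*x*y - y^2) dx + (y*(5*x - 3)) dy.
d(omega) = (3*x + 7*y) dx ∧ dy

For a 1-form omega = sum_i f_i dx_i, the exterior derivative is
  d(omega) = sum_{i < j} (∂f_j/∂x_i - ∂f_i/∂x_j) dx_i ∧ dx_j.
  coefficient of dx ∧ dy: ∂f_2/∂x - ∂f_1/∂y = ∂(y*(5*x - 3))/∂x - ∂(2*x^2 - 3*x*y - y^2)/∂y = 3*x + 7*y
Assembling: d(omega) = (3*x + 7*y) dx ∧ dy.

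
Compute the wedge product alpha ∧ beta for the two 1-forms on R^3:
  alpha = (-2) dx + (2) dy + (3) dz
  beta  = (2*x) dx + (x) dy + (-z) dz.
alpha ∧ beta = (-6*x) dx ∧ dy + (-6*x + 2*z) dx ∧ dz + (-3*x - 2*z) dy ∧ dz

Distribute the wedge, using dx_i ∧ dx_j = -dx_j ∧ dx_i and dx_i ∧ dx_i = 0. For each pair (i, j) with i < j, the coefficient of dx_i ∧ dx_j in alpha ∧ beta is (alpha_i * beta_j - alpha_j * beta_i). Collecting: alpha ∧ beta = (-6*x) dx ∧ dy + (-6*x + 2*z) dx ∧ dz + (-3*x - 2*z) dy ∧ dz.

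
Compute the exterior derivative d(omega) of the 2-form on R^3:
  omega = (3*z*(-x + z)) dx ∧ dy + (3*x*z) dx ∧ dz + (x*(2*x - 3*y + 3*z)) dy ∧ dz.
d(omega) = (x - 3*y + 9*z) dx ∧ dy ∧ dz

For a 2-form omega = sum_{i<j} g_{ij} dx_i ∧ dx_j, the exterior derivative is
  d(omega) = sum_{i<j} d(g_{ij}) ∧ dx_i ∧ dx_j = sum_{i<j, k} (∂g_{ij}/∂x_k) dx_k ∧ dx_i ∧ dx_j.
Expand each term, using dx_k ∧ dx_i ∧ dx_j = sgn(permutation) dx_{(a)} ∧ dx_{(b)} ∧ dx_{(c)} with (a < b < c) sorted:
  d(3*z*(-x + z)) includes (∂/∂z)(3*z*(-x + z)) dz = (-3*x + 6*z) dz, which multiplied by dx ∧ dy gives (-3*x + 6*z) dx ∧ dy ∧ dz
  d(x*(2*x - 3*y + 3*z)) includes (∂/∂x)(x*(2*x - 3*y + 3*z)) dx = (4*x - 3*y + 3*z) dx, which multiplied by dy ∧ dz gives (4*x - 3*y + 3*z) dx ∧ dy ∧ dz
Collecting like 3-forms: d(omega) = (x - 3*y + 9*z) dx ∧ dy ∧ dz.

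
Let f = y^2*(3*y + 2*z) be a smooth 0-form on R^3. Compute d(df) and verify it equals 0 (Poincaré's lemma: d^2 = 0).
d(df) = 0

Step 1: df = sum_i (∂f/∂x_i) dx_i = (0) dx + (y*(9*y + 4*z)) dy + (2*y^2) dz.
Step 2: Apply d again. Using the 1-form formula, the coefficient of dx ∧ dy in d(df) is ∂^2 f/∂x ∂y - ∂^2 f/∂y ∂x = (0) - (0) = 0 (equality of mixed partials for smooth f).
Similarly for dx ∧ dz and dy ∧ dz — all coefficients vanish. So d(df) = 0.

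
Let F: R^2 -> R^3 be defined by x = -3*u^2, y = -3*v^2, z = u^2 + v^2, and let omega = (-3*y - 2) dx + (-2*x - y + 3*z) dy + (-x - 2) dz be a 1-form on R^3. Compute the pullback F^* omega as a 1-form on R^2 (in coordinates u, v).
F^* omega = (2*u*(3*u^2 - 27*v^2 + 4)) du + (4*v*(-12*u^2 - 9*v^2 - 1)) dv

Using F^*(f dg) = (f ∘ F) d(g ∘ F), substitute each coordinate x_i by F_i(u, v) in f_i, and replace dx_i by d F_i = (∂F_i/∂u) du + (∂F_i/∂v) dv.
  For the x component: f_1(F) = 9*v^2 - 2; d F_1 = (-6*u) du + (0) dv
  For the y component: f_2(F) = 9*u^2 + 6*v^2; d F_2 = (0) du + (-6*v) dv
  For the z component: f_3(F) = 3*u^2 - 2; d F_3 = (2*u) du + (2*v) dv
Combining and collecting du, dv coefficients:
  coeff of du: 2*u*(3*u^2 - 27*v^2 + 4)
  coeff of dv: 4*v*(-12*u^2 - 9*v^2 - 1)
F^* omega = (2*u*(3*u^2 - 27*v^2 + 4)) du + (4*v*(-12*u^2 - 9*v^2 - 1)) dv.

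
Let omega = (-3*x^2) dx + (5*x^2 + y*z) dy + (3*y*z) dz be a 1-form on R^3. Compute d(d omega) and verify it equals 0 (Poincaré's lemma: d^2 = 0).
d(d omega) = 0

Step 1: d omega = sum_{i<j} (∂f_j/∂x_i - ∂f_i/∂x_j) dx_i ∧ dx_j:
  coeff of dx ∧ dy: 10*x
  coeff of dx ∧ dz: 0
  coeff of dy ∧ dz: -y + 3*z
Step 2: Apply d again to each 2-form coefficient. The only possible 3-form in R^3 is dx ∧ dy ∧ dz, with coefficient
  ∂(coeff of dy∧dz)/∂x - ∂(coeff of dx∧dz)/∂y + ∂(coeff of dx∧dy)/∂z
  = ∂/∂x (-y + 3*z) - ∂/∂y (0) + ∂/∂z (10*x).
Each of these terms simplifies to sums of mixed partials that cancel in pairs. The result is 0 (by equality of mixed partials for smooth functions — Schwarz / Clairaut).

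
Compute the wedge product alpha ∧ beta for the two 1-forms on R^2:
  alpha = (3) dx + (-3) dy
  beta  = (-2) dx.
alpha ∧ beta = (-6) dx ∧ dy

Distribute the wedge, using dx_i ∧ dx_j = -dx_j ∧ dx_i and dx_i ∧ dx_i = 0. For each pair (i, j) with i < j, the coefficient of dx_i ∧ dx_j in alpha ∧ beta is (alpha_i * beta_j - alpha_j * beta_i). Collecting: alpha ∧ beta = (-6) dx ∧ dy.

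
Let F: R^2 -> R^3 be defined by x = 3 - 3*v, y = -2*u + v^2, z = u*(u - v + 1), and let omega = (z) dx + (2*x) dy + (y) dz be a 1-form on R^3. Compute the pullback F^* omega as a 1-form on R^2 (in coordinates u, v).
F^* omega = (-4*u^2 + 2*u*v^2 + 2*u*v - 2*u - v^3 + v^2 + 12*v - 12) du + (-u^2 - u*v^2 + 3*u*v - 3*u - 12*v^2 + 12*v) dv

Using F^*(f dg) = (f ∘ F) d(g ∘ F), substitute each coordinate x_i by F_i(u, v) in f_i, and replace dx_i by d F_i = (∂F_i/∂u) du + (∂F_i/∂v) dv.
  For the x component: f_1(F) = u*(u - v + 1); d F_1 = (0) du + (-3) dv
  For the y component: f_2(F) = 6 - 6*v; d F_2 = (-2) du + (2*v) dv
  For the z component: f_3(F) = -2*u + v^2; d F_3 = (2*u - v + 1) du + (-u) dv
Combining and collecting du, dv coefficients:
  coeff of du: -4*u^2 + 2*u*v^2 + 2*u*v - 2*u - v^3 + v^2 + 12*v - 12
  coeff of dv: -u^2 - u*v^2 + 3*u*v - 3*u - 12*v^2 + 12*v
F^* omega = (-4*u^2 + 2*u*v^2 + 2*u*v - 2*u - v^3 + v^2 + 12*v - 12) du + (-u^2 - u*v^2 + 3*u*v - 3*u - 12*v^2 + 12*v) dv.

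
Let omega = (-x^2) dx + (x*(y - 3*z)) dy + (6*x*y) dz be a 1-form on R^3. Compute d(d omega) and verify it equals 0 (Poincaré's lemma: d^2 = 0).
d(d omega) = 0

Step 1: d omega = sum_{i<j} (∂f_j/∂x_i - ∂f_i/∂x_j) dx_i ∧ dx_j:
  coeff of dx ∧ dy: y - 3*z
  coeff of dx ∧ dz: 6*y
  coeff of dy ∧ dz: 9*x
Step 2: Apply d again to each 2-form coefficient. The only possible 3-form in R^3 is dx ∧ dy ∧ dz, with coefficient
  ∂(coeff of dy∧dz)/∂x - ∂(coeff of dx∧dz)/∂y + ∂(coeff of dx∧dy)/∂z
  = ∂/∂x (9*x) - ∂/∂y (6*y) + ∂/∂z (y - 3*z).
Each of these terms simplifies to sums of mixed partials that cancel in pairs. The result is 0 (by equality of mixed partials for smooth functions — Schwarz / Clairaut).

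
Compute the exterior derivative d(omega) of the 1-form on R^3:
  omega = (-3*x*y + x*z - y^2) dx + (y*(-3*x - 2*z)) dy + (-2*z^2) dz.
d(omega) = (3*x - y) dx ∧ dy + (-x) dx ∧ dz + (2*y) dy ∧ dz

For a 1-form omega = sum_i f_i dx_i, the exterior derivative is
  d(omega) = sum_{i < j} (∂f_j/∂x_i - ∂f_i/∂x_j) dx_i ∧ dx_j.
  coefficient of dx ∧ dy: ∂f_2/∂x - ∂f_1/∂y = ∂(y*(-3*x - 2*z))/∂x - ∂(-3*x*y + x*z - y^2)/∂y = 3*x - y
  coefficient of dx ∧ dz: ∂f_3/∂x - ∂f_1/∂z = ∂(-2*z^2)/∂x - ∂(-3*x*y + x*z - y^2)/∂z = -x
  coefficient of dy ∧ dz: ∂f_3/∂y - ∂f_2/∂z = ∂(-2*z^2)/∂y - ∂(y*(-3*x - 2*z))/∂z = 2*y
Assembling: d(omega) = (3*x - y) dx ∧ dy + (-x) dx ∧ dz + (2*y) dy ∧ dz.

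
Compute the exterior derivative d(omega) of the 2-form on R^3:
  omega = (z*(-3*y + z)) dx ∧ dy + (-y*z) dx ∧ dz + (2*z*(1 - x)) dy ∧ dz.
d(omega) = (-3*y + z) dx ∧ dy ∧ dz

For a 2-form omega = sum_{i<j} g_{ij} dx_i ∧ dx_j, the exterior derivative is
  d(omega) = sum_{i<j} d(g_{ij}) ∧ dx_i ∧ dx_j = sum_{i<j, k} (∂g_{ij}/∂x_k) dx_k ∧ dx_i ∧ dx_j.
Expand each term, using dx_k ∧ dx_i ∧ dx_j = sgn(permutation) dx_{(a)} ∧ dx_{(b)} ∧ dx_{(c)} with (a < b < c) sorted:
  d(z*(-3*y + z)) includes (∂/∂z)(z*(-3*y + z)) dz = (-3*y + 2*z) dz, which multiplied by dx ∧ dy gives (-3*y + 2*z) dx ∧ dy ∧ dz
  d(-y*z) includes (∂/∂y)(-y*z) dy = (-z) dy, which multiplied by dx ∧ dz gives (z) dx ∧ dy ∧ dz
  d(2*z*(1 - x)) includes (∂/∂x)(2*z*(1 - x)) dx = (-2*z) dx, which multiplied by dy ∧ dz gives (-2*z) dx ∧ dy ∧ dz
Collecting like 3-forms: d(omega) = (-3*y + z) dx ∧ dy ∧ dz.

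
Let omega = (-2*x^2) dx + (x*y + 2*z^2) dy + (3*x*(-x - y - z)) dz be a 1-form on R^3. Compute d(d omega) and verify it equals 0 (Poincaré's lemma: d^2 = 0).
d(d omega) = 0

Step 1: d omega = sum_{i<j} (∂f_j/∂x_i - ∂f_i/∂x_j) dx_i ∧ dx_j:
  coeff of dx ∧ dy: y
  coeff of dx ∧ dz: -6*x - 3*y - 3*z
  coeff of dy ∧ dz: -3*x - 4*z
Step 2: Apply d again to each 2-form coefficient. The only possible 3-form in R^3 is dx ∧ dy ∧ dz, with coefficient
  ∂(coeff of dy∧dz)/∂x - ∂(coeff of dx∧dz)/∂y + ∂(coeff of dx∧dy)/∂z
  = ∂/∂x (-3*x - 4*z) - ∂/∂y (-6*x - 3*y - 3*z) + ∂/∂z (y).
Each of these terms simplifies to sums of mixed partials that cancel in pairs. The result is 0 (by equality of mixed partials for smooth functions — Schwarz / Clairaut).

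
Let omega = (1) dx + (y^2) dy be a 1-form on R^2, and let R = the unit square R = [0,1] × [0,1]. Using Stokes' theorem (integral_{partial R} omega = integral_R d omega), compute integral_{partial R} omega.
integral_(partial R) omega = 0

Stokes: integral_partial_R omega = integral_R d omega with d omega = (∂Q/∂x - ∂P/∂y) dx ∧ dy.
  ∂Q/∂x = 0
  ∂P/∂y = 0
  integrand = ∂Q/∂x - ∂P/∂y = 0.
Integrating over R: integral_0^1 integral_0^1 (0) dx dy = 0.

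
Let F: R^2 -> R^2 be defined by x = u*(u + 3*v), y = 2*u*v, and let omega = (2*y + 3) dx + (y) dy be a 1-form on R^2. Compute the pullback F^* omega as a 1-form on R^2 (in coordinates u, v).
F^* omega = (8*u^2*v + 16*u*v^2 + 6*u + 9*v) du + (u*(16*u*v + 9)) dv

Using F^*(f dg) = (f ∘ F) d(g ∘ F), substitute each coordinate x_i by F_i(u, v) in f_i, and replace dx_i by d F_i = (∂F_i/∂u) du + (∂F_i/∂v) dv.
  For the x component: f_1(F) = 4*u*v + 3; d F_1 = (2*u + 3*v) du + (3*u) dv
  For the y component: f_2(F) = 2*u*v; d F_2 = (2*v) du + (2*u) dv
Combining and collecting du, dv coefficients:
  coeff of du: 8*u^2*v + 16*u*v^2 + 6*u + 9*v
  coeff of dv: u*(16*u*v + 9)
F^* omega = (8*u^2*v + 16*u*v^2 + 6*u + 9*v) du + (u*(16*u*v + 9)) dv.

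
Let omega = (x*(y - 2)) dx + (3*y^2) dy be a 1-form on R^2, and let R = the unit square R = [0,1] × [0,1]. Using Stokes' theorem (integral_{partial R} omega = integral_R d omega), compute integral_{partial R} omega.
integral_(partial R) omega = -1/2

Stokes: integral_partial_R omega = integral_R d omega with d omega = (∂Q/∂x - ∂P/∂y) dx ∧ dy.
  ∂Q/∂x = 0
  ∂P/∂y = x
  integrand = ∂Q/∂x - ∂P/∂y = -x.
Integrating over R: integral_0^1 integral_0^1 (-x) dx dy = -1/2.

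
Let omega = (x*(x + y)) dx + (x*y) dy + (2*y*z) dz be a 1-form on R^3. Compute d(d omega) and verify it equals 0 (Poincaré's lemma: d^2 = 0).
d(d omega) = 0

Step 1: d omega = sum_{i<j} (∂f_j/∂x_i - ∂f_i/∂x_j) dx_i ∧ dx_j:
  coeff of dx ∧ dy: -x + y
  coeff of dx ∧ dz: 0
  coeff of dy ∧ dz: 2*z
Step 2: Apply d again to each 2-form coefficient. The only possible 3-form in R^3 is dx ∧ dy ∧ dz, with coefficient
  ∂(coeff of dy∧dz)/∂x - ∂(coeff of dx∧dz)/∂y + ∂(coeff of dx∧dy)/∂z
  = ∂/∂x (2*z) - ∂/∂y (0) + ∂/∂z (-x + y).
Each of these terms simplifies to sums of mixed partials that cancel in pairs. The result is 0 (by equality of mixed partials for smooth functions — Schwarz / Clairaut).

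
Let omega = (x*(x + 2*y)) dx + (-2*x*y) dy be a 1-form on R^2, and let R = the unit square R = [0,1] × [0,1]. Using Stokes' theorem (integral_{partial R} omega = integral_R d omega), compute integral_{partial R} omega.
integral_(partial R) omega = -2

Stokes: integral_partial_R omega = integral_R d omega with d omega = (∂Q/∂x - ∂P/∂y) dx ∧ dy.
  ∂Q/∂x = -2*y
  ∂P/∂y = 2*x
  integrand = ∂Q/∂x - ∂P/∂y = -2*x - 2*y.
Integrating over R: integral_0^1 integral_0^1 (-2*x - 2*y) dx dy = -2.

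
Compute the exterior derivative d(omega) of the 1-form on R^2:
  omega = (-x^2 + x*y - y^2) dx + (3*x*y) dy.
d(omega) = (-x + 5*y) dx ∧ dy

For a 1-form omega = sum_i f_i dx_i, the exterior derivative is
  d(omega) = sum_{i < j} (∂f_j/∂x_i - ∂f_i/∂x_j) dx_i ∧ dx_j.
  coefficient of dx ∧ dy: ∂f_2/∂x - ∂f_1/∂y = ∂(3*x*y)/∂x - ∂(-x^2 + x*y - y^2)/∂y = -x + 5*y
Assembling: d(omega) = (-x + 5*y) dx ∧ dy.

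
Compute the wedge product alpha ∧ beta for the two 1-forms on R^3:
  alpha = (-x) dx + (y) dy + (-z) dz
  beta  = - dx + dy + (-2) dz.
alpha ∧ beta = (-x + y) dx ∧ dy + (2*x - z) dx ∧ dz + (-2*y + z) dy ∧ dz

Distribute the wedge, using dx_i ∧ dx_j = -dx_j ∧ dx_i and dx_i ∧ dx_i = 0. For each pair (i, j) with i < j, the coefficient of dx_i ∧ dx_j in alpha ∧ beta is (alpha_i * beta_j - alpha_j * beta_i). Collecting: alpha ∧ beta = (-x + y) dx ∧ dy + (2*x - z) dx ∧ dz + (-2*y + z) dy ∧ dz.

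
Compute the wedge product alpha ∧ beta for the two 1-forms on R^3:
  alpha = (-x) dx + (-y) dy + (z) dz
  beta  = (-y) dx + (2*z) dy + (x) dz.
alpha ∧ beta = (-2*x*z - y^2) dx ∧ dy + (-x^2 + y*z) dx ∧ dz + (-x*y - 2*z^2) dy ∧ dz

Distribute the wedge, using dx_i ∧ dx_j = -dx_j ∧ dx_i and dx_i ∧ dx_i = 0. For each pair (i, j) with i < j, the coefficient of dx_i ∧ dx_j in alpha ∧ beta is (alpha_i * beta_j - alpha_j * beta_i). Collecting: alpha ∧ beta = (-2*x*z - y^2) dx ∧ dy + (-x^2 + y*z) dx ∧ dz + (-x*y - 2*z^2) dy ∧ dz.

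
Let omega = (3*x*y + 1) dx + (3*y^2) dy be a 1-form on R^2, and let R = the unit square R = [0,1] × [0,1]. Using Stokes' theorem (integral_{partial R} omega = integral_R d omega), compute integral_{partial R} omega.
integral_(partial R) omega = -3/2

Stokes: integral_partial_R omega = integral_R d omega with d omega = (∂Q/∂x - ∂P/∂y) dx ∧ dy.
  ∂Q/∂x = 0
  ∂P/∂y = 3*x
  integrand = ∂Q/∂x - ∂P/∂y = -3*x.
Integrating over R: integral_0^1 integral_0^1 (-3*x) dx dy = -3/2.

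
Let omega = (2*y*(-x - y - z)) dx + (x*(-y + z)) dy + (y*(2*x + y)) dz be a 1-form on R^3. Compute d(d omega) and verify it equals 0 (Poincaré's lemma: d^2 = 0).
d(d omega) = 0

Step 1: d omega = sum_{i<j} (∂f_j/∂x_i - ∂f_i/∂x_j) dx_i ∧ dx_j:
  coeff of dx ∧ dy: 2*x + 3*y + 3*z
  coeff of dx ∧ dz: 4*y
  coeff of dy ∧ dz: x + 2*y
Step 2: Apply d again to each 2-form coefficient. The only possible 3-form in R^3 is dx ∧ dy ∧ dz, with coefficient
  ∂(coeff of dy∧dz)/∂x - ∂(coeff of dx∧dz)/∂y + ∂(coeff of dx∧dy)/∂z
  = ∂/∂x (x + 2*y) - ∂/∂y (4*y) + ∂/∂z (2*x + 3*y + 3*z).
Each of these terms simplifies to sums of mixed partials that cancel in pairs. The result is 0 (by equality of mixed partials for smooth functions — Schwarz / Clairaut).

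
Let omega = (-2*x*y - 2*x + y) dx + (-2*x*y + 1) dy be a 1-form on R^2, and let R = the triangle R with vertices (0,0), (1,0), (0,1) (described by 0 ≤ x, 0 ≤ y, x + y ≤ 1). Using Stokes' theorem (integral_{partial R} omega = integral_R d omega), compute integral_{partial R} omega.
integral_(partial R) omega = -1/2

Stokes: integral_partial_R omega = integral_R d omega with d omega = (∂Q/∂x - ∂P/∂y) dx ∧ dy.
  ∂Q/∂x = -2*y
  ∂P/∂y = 1 - 2*x
  integrand = ∂Q/∂x - ∂P/∂y = 2*x - 2*y - 1.
Integrating over R: integral_0^1 integral_0^{1-x} (2*x - 2*y - 1) dy dx = -1/2.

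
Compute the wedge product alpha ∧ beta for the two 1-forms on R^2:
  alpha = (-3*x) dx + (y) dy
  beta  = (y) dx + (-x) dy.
alpha ∧ beta = (3*x^2 - y^2) dx ∧ dy

Distribute the wedge, using dx_i ∧ dx_j = -dx_j ∧ dx_i and dx_i ∧ dx_i = 0. For each pair (i, j) with i < j, the coefficient of dx_i ∧ dx_j in alpha ∧ beta is (alpha_i * beta_j - alpha_j * beta_i). Collecting: alpha ∧ beta = (3*x^2 - y^2) dx ∧ dy.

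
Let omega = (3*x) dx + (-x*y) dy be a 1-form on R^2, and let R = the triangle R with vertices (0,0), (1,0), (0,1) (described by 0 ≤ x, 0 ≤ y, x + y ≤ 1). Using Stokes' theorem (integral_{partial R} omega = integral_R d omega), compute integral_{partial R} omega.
integral_(partial R) omega = -1/6

Stokes: integral_partial_R omega = integral_R d omega with d omega = (∂Q/∂x - ∂P/∂y) dx ∧ dy.
  ∂Q/∂x = -y
  ∂P/∂y = 0
  integrand = ∂Q/∂x - ∂P/∂y = -y.
Integrating over R: integral_0^1 integral_0^{1-x} (-y) dy dx = -1/6.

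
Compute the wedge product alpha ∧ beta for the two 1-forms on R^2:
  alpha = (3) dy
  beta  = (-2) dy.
alpha ∧ beta = 0

Distribute the wedge, using dx_i ∧ dx_j = -dx_j ∧ dx_i and dx_i ∧ dx_i = 0. For each pair (i, j) with i < j, the coefficient of dx_i ∧ dx_j in alpha ∧ beta is (alpha_i * beta_j - alpha_j * beta_i). Collecting: alpha ∧ beta = 0.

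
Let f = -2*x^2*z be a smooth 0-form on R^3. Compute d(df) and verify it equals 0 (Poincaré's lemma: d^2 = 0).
d(df) = 0

Step 1: df = sum_i (∂f/∂x_i) dx_i = (-4*x*z) dx + (0) dy + (-2*x^2) dz.
Step 2: Apply d again. Using the 1-form formula, the coefficient of dx ∧ dy in d(df) is ∂^2 f/∂x ∂y - ∂^2 f/∂y ∂x = (0) - (0) = 0 (equality of mixed partials for smooth f).
Similarly for dx ∧ dz and dy ∧ dz — all coefficients vanish. So d(df) = 0.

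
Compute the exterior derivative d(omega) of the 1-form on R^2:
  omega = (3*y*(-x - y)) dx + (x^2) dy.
d(omega) = (5*x + 6*y) dx ∧ dy

For a 1-form omega = sum_i f_i dx_i, the exterior derivative is
  d(omega) = sum_{i < j} (∂f_j/∂x_i - ∂f_i/∂x_j) dx_i ∧ dx_j.
  coefficient of dx ∧ dy: ∂f_2/∂x - ∂f_1/∂y = ∂(x^2)/∂x - ∂(3*y*(-x - y))/∂y = 5*x + 6*y
Assembling: d(omega) = (5*x + 6*y) dx ∧ dy.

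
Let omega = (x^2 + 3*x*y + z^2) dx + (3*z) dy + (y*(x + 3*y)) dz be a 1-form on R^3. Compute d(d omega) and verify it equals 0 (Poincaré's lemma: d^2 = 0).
d(d omega) = 0

Step 1: d omega = sum_{i<j} (∂f_j/∂x_i - ∂f_i/∂x_j) dx_i ∧ dx_j:
  coeff of dx ∧ dy: -3*x
  coeff of dx ∧ dz: y - 2*z
  coeff of dy ∧ dz: x + 6*y - 3
Step 2: Apply d again to each 2-form coefficient. The only possible 3-form in R^3 is dx ∧ dy ∧ dz, with coefficient
  ∂(coeff of dy∧dz)/∂x - ∂(coeff of dx∧dz)/∂y + ∂(coeff of dx∧dy)/∂z
  = ∂/∂x (x + 6*y - 3) - ∂/∂y (y - 2*z) + ∂/∂z (-3*x).
Each of these terms simplifies to sums of mixed partials that cancel in pairs. The result is 0 (by equality of mixed partials for smooth functions — Schwarz / Clairaut).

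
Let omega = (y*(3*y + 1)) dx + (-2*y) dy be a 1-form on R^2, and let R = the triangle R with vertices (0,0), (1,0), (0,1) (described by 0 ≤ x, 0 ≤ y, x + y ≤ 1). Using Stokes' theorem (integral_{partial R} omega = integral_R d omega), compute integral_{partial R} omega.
integral_(partial R) omega = -3/2

Stokes: integral_partial_R omega = integral_R d omega with d omega = (∂Q/∂x - ∂P/∂y) dx ∧ dy.
  ∂Q/∂x = 0
  ∂P/∂y = 6*y + 1
  integrand = ∂Q/∂x - ∂P/∂y = -6*y - 1.
Integrating over R: integral_0^1 integral_0^{1-x} (-6*y - 1) dy dx = -3/2.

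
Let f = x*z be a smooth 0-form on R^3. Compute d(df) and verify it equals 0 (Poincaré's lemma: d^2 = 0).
d(df) = 0

Step 1: df = sum_i (∂f/∂x_i) dx_i = (z) dx + (0) dy + (x) dz.
Step 2: Apply d again. Using the 1-form formula, the coefficient of dx ∧ dy in d(df) is ∂^2 f/∂x ∂y - ∂^2 f/∂y ∂x = (0) - (0) = 0 (equality of mixed partials for smooth f).
Similarly for dx ∧ dz and dy ∧ dz — all coefficients vanish. So d(df) = 0.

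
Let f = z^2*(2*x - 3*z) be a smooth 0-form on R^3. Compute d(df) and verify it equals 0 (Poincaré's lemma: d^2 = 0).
d(df) = 0

Step 1: df = sum_i (∂f/∂x_i) dx_i = (2*z^2) dx + (0) dy + (z*(4*x - 9*z)) dz.
Step 2: Apply d again. Using the 1-form formula, the coefficient of dx ∧ dy in d(df) is ∂^2 f/∂x ∂y - ∂^2 f/∂y ∂x = (0) - (0) = 0 (equality of mixed partials for smooth f).
Similarly for dx ∧ dz and dy ∧ dz — all coefficients vanish. So d(df) = 0.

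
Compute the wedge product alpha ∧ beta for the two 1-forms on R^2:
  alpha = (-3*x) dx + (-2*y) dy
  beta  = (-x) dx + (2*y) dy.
alpha ∧ beta = (-8*x*y) dx ∧ dy

Distribute the wedge, using dx_i ∧ dx_j = -dx_j ∧ dx_i and dx_i ∧ dx_i = 0. For each pair (i, j) with i < j, the coefficient of dx_i ∧ dx_j in alpha ∧ beta is (alpha_i * beta_j - alpha_j * beta_i). Collecting: alpha ∧ beta = (-8*x*y) dx ∧ dy.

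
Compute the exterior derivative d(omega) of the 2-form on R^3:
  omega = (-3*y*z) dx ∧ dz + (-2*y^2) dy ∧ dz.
d(omega) = (3*z) dx ∧ dy ∧ dz

For a 2-form omega = sum_{i<j} g_{ij} dx_i ∧ dx_j, the exterior derivative is
  d(omega) = sum_{i<j} d(g_{ij}) ∧ dx_i ∧ dx_j = sum_{i<j, k} (∂g_{ij}/∂x_k) dx_k ∧ dx_i ∧ dx_j.
Expand each term, using dx_k ∧ dx_i ∧ dx_j = sgn(permutation) dx_{(a)} ∧ dx_{(b)} ∧ dx_{(c)} with (a < b < c) sorted:
  d(-3*y*z) includes (∂/∂y)(-3*y*z) dy = (-3*z) dy, which multiplied by dx ∧ dz gives (3*z) dx ∧ dy ∧ dz
Collecting like 3-forms: d(omega) = (3*z) dx ∧ dy ∧ dz.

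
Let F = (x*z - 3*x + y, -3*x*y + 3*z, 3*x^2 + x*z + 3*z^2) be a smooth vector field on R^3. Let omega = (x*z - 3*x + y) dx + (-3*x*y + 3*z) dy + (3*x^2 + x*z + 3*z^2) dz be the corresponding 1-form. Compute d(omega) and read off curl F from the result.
d(omega) = (-3) dy ∧ dz + (-5*x - z) dz ∧ dx + (-3*y - 1) dx ∧ dy; curl F = (-3, -5*x - z, -3*y - 1)

d omega = sum_{i<j} (∂f_j/∂x_i - ∂f_i/∂x_j) dx_i ∧ dx_j. Under the identification (dy ∧ dz, dz ∧ dx, dx ∧ dy) ↔ (e_x, e_y, e_z), the coefficients are exactly the components of curl F. Compute:
  ∂R/∂y - ∂Q/∂z = (0) - (3) = -3
  ∂P/∂z - ∂R/∂x = (x) - (6*x + z) = -5*x - z
  ∂Q/∂x - ∂P/∂y = (-3*y) - (1) = -3*y - 1.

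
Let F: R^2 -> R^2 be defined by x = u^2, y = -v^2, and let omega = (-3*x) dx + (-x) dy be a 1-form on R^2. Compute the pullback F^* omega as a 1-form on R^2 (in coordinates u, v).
F^* omega = (-6*u^3) du + (2*u^2*v) dv

Using F^*(f dg) = (f ∘ F) d(g ∘ F), substitute each coordinate x_i by F_i(u, v) in f_i, and replace dx_i by d F_i = (∂F_i/∂u) du + (∂F_i/∂v) dv.
  For the x component: f_1(F) = -3*u^2; d F_1 = (2*u) du + (0) dv
  For the y component: f_2(F) = -u^2; d F_2 = (0) du + (-2*v) dv
Combining and collecting du, dv coefficients:
  coeff of du: -6*u^3
  coeff of dv: 2*u^2*v
F^* omega = (-6*u^3) du + (2*u^2*v) dv.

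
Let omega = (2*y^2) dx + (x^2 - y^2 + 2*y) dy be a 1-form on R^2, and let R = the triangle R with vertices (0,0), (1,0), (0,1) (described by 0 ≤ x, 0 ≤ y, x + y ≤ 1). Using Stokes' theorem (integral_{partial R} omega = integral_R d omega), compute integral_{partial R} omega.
integral_(partial R) omega = -1/3

Stokes: integral_partial_R omega = integral_R d omega with d omega = (∂Q/∂x - ∂P/∂y) dx ∧ dy.
  ∂Q/∂x = 2*x
  ∂P/∂y = 4*y
  integrand = ∂Q/∂x - ∂P/∂y = 2*x - 4*y.
Integrating over R: integral_0^1 integral_0^{1-x} (2*x - 4*y) dy dx = -1/3.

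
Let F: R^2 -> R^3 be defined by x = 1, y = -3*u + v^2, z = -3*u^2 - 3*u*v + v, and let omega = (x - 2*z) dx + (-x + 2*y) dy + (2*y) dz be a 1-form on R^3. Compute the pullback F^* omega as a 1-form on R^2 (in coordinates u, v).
F^* omega = (36*u^2 - 12*u*v^2 + 18*u*v + 18*u - 6*v^3 - 6*v^2 + 3) du + (18*u^2 - 6*u*v^2 - 12*u*v - 6*u + 4*v^3 + 2*v^2 - 2*v) dv

Using F^*(f dg) = (f ∘ F) d(g ∘ F), substitute each coordinate x_i by F_i(u, v) in f_i, and replace dx_i by d F_i = (∂F_i/∂u) du + (∂F_i/∂v) dv.
  For the x component: f_1(F) = 6*u^2 + 6*u*v - 2*v + 1; d F_1 = (0) du + (0) dv
  For the y component: f_2(F) = -6*u + 2*v^2 - 1; d F_2 = (-3) du + (2*v) dv
  For the z component: f_3(F) = -6*u + 2*v^2; d F_3 = (-6*u - 3*v) du + (1 - 3*u) dv
Combining and collecting du, dv coefficients:
  coeff of du: 36*u^2 - 12*u*v^2 + 18*u*v + 18*u - 6*v^3 - 6*v^2 + 3
  coeff of dv: 18*u^2 - 6*u*v^2 - 12*u*v - 6*u + 4*v^3 + 2*v^2 - 2*v
F^* omega = (36*u^2 - 12*u*v^2 + 18*u*v + 18*u - 6*v^3 - 6*v^2 + 3) du + (18*u^2 - 6*u*v^2 - 12*u*v - 6*u + 4*v^3 + 2*v^2 - 2*v) dv.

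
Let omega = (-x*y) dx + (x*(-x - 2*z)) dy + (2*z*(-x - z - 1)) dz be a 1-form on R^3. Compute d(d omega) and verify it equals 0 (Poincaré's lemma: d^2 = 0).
d(d omega) = 0

Step 1: d omega = sum_{i<j} (∂f_j/∂x_i - ∂f_i/∂x_j) dx_i ∧ dx_j:
  coeff of dx ∧ dy: -x - 2*z
  coeff of dx ∧ dz: -2*z
  coeff of dy ∧ dz: 2*x
Step 2: Apply d again to each 2-form coefficient. The only possible 3-form in R^3 is dx ∧ dy ∧ dz, with coefficient
  ∂(coeff of dy∧dz)/∂x - ∂(coeff of dx∧dz)/∂y + ∂(coeff of dx∧dy)/∂z
  = ∂/∂x (2*x) - ∂/∂y (-2*z) + ∂/∂z (-x - 2*z).
Each of these terms simplifies to sums of mixed partials that cancel in pairs. The result is 0 (by equality of mixed partials for smooth functions — Schwarz / Clairaut).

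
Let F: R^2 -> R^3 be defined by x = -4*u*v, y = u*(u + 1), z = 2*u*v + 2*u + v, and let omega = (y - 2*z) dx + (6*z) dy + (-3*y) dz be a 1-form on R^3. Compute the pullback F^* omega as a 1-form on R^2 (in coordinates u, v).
F^* omega = (14*u^2*v + 18*u^2 + 16*u*v^2 + 30*u*v + 6*u + 8*v^2 + 6*v) du + (u*(-10*u^2 + 16*u*v + 3*u + 8*v - 3)) dv

Using F^*(f dg) = (f ∘ F) d(g ∘ F), substitute each coordinate x_i by F_i(u, v) in f_i, and replace dx_i by d F_i = (∂F_i/∂u) du + (∂F_i/∂v) dv.
  For the x component: f_1(F) = u^2 - 4*u*v - 3*u - 2*v; d F_1 = (-4*v) du + (-4*u) dv
  For the y component: f_2(F) = 12*u*v + 12*u + 6*v; d F_2 = (2*u + 1) du + (0) dv
  For the z component: f_3(F) = 3*u*(-u - 1); d F_3 = (2*v + 2) du + (2*u + 1) dv
Combining and collecting du, dv coefficients:
  coeff of du: 14*u^2*v + 18*u^2 + 16*u*v^2 + 30*u*v + 6*u + 8*v^2 + 6*v
  coeff of dv: u*(-10*u^2 + 16*u*v + 3*u + 8*v - 3)
F^* omega = (14*u^2*v + 18*u^2 + 16*u*v^2 + 30*u*v + 6*u + 8*v^2 + 6*v) du + (u*(-10*u^2 + 16*u*v + 3*u + 8*v - 3)) dv.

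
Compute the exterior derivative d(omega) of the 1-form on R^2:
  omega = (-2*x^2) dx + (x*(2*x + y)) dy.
d(omega) = (4*x + y) dx ∧ dy

For a 1-form omega = sum_i f_i dx_i, the exterior derivative is
  d(omega) = sum_{i < j} (∂f_j/∂x_i - ∂f_i/∂x_j) dx_i ∧ dx_j.
  coefficient of dx ∧ dy: ∂f_2/∂x - ∂f_1/∂y = ∂(x*(2*x + y))/∂x - ∂(-2*x^2)/∂y = 4*x + y
Assembling: d(omega) = (4*x + y) dx ∧ dy.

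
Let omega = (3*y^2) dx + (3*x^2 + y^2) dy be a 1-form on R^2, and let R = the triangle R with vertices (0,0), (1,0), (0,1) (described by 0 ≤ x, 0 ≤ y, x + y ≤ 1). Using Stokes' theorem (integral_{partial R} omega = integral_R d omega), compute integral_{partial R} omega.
integral_(partial R) omega = 0

Stokes: integral_partial_R omega = integral_R d omega with d omega = (∂Q/∂x - ∂P/∂y) dx ∧ dy.
  ∂Q/∂x = 6*x
  ∂P/∂y = 6*y
  integrand = ∂Q/∂x - ∂P/∂y = 6*x - 6*y.
Integrating over R: integral_0^1 integral_0^{1-x} (6*x - 6*y) dy dx = 0.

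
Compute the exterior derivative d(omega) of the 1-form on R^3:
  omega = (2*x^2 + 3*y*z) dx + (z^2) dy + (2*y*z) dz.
d(omega) = (-3*z) dx ∧ dy + (-3*y) dx ∧ dz

For a 1-form omega = sum_i f_i dx_i, the exterior derivative is
  d(omega) = sum_{i < j} (∂f_j/∂x_i - ∂f_i/∂x_j) dx_i ∧ dx_j.
  coefficient of dx ∧ dy: ∂f_2/∂x - ∂f_1/∂y = ∂(z^2)/∂x - ∂(2*x^2 + 3*y*z)/∂y = -3*z
  coefficient of dx ∧ dz: ∂f_3/∂x - ∂f_1/∂z = ∂(2*y*z)/∂x - ∂(2*x^2 + 3*y*z)/∂z = -3*y
Assembling: d(omega) = (-3*z) dx ∧ dy + (-3*y) dx ∧ dz.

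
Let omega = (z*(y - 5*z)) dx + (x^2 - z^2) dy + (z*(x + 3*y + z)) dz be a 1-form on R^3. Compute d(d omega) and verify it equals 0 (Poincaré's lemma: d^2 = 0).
d(d omega) = 0

Step 1: d omega = sum_{i<j} (∂f_j/∂x_i - ∂f_i/∂x_j) dx_i ∧ dx_j:
  coeff of dx ∧ dy: 2*x - z
  coeff of dx ∧ dz: -y + 11*z
  coeff of dy ∧ dz: 5*z
Step 2: Apply d again to each 2-form coefficient. The only possible 3-form in R^3 is dx ∧ dy ∧ dz, with coefficient
  ∂(coeff of dy∧dz)/∂x - ∂(coeff of dx∧dz)/∂y + ∂(coeff of dx∧dy)/∂z
  = ∂/∂x (5*z) - ∂/∂y (-y + 11*z) + ∂/∂z (2*x - z).
Each of these terms simplifies to sums of mixed partials that cancel in pairs. The result is 0 (by equality of mixed partials for smooth functions — Schwarz / Clairaut).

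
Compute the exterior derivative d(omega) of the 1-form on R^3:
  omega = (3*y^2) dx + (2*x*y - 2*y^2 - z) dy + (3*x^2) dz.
d(omega) = (-4*y) dx ∧ dy + (6*x) dx ∧ dz + (1) dy ∧ dz

For a 1-form omega = sum_i f_i dx_i, the exterior derivative is
  d(omega) = sum_{i < j} (∂f_j/∂x_i - ∂f_i/∂x_j) dx_i ∧ dx_j.
  coefficient of dx ∧ dy: ∂f_2/∂x - ∂f_1/∂y = ∂(2*x*y - 2*y^2 - z)/∂x - ∂(3*y^2)/∂y = -4*y
  coefficient of dx ∧ dz: ∂f_3/∂x - ∂f_1/∂z = ∂(3*x^2)/∂x - ∂(3*y^2)/∂z = 6*x
  coefficient of dy ∧ dz: ∂f_3/∂y - ∂f_2/∂z = ∂(3*x^2)/∂y - ∂(2*x*y - 2*y^2 - z)/∂z = 1
Assembling: d(omega) = (-4*y) dx ∧ dy + (6*x) dx ∧ dz + (1) dy ∧ dz.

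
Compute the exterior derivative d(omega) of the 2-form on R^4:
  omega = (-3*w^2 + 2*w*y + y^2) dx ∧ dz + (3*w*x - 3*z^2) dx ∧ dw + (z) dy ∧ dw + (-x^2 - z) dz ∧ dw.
d(omega) = (-2*w - 2*y) dx ∧ dy ∧ dz + (-6*w - 2*x + 2*y + 6*z) dx ∧ dz ∧ dw + (-1) dy ∧ dz ∧ dw

For a 2-form omega = sum_{i<j} g_{ij} dx_i ∧ dx_j, the exterior derivative is
  d(omega) = sum_{i<j} d(g_{ij}) ∧ dx_i ∧ dx_j = sum_{i<j, k} (∂g_{ij}/∂x_k) dx_k ∧ dx_i ∧ dx_j.
Expand each term, using dx_k ∧ dx_i ∧ dx_j = sgn(permutation) dx_{(a)} ∧ dx_{(b)} ∧ dx_{(c)} with (a < b < c) sorted:
  d(-3*w^2 + 2*w*y + y^2) includes (∂/∂y)(-3*w^2 + 2*w*y + y^2) dy = (2*w + 2*y) dy, which multiplied by dx ∧ dz gives (-2*w - 2*y) dx ∧ dy ∧ dz
  d(-3*w^2 + 2*w*y + y^2) includes (∂/∂w)(-3*w^2 + 2*w*y + y^2) dw = (-6*w + 2*y) dw, which multiplied by dx ∧ dz gives (-6*w + 2*y) dx ∧ dz ∧ dw
  d(3*w*x - 3*z^2) includes (∂/∂z)(3*w*x - 3*z^2) dz = (-6*z) dz, which multiplied by dx ∧ dw gives (6*z) dx ∧ dz ∧ dw
  d(z) includes (∂/∂z)(z) dz = (1) dz, which multiplied by dy ∧ dw gives (-1) dy ∧ dz ∧ dw
  d(-x^2 - z) includes (∂/∂x)(-x^2 - z) dx = (-2*x) dx, which multiplied by dz ∧ dw gives (-2*x) dx ∧ dz ∧ dw
Collecting like 3-forms: d(omega) = (-2*w - 2*y) dx ∧ dy ∧ dz + (-6*w - 2*x + 2*y + 6*z) dx ∧ dz ∧ dw + (-1) dy ∧ dz ∧ dw.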